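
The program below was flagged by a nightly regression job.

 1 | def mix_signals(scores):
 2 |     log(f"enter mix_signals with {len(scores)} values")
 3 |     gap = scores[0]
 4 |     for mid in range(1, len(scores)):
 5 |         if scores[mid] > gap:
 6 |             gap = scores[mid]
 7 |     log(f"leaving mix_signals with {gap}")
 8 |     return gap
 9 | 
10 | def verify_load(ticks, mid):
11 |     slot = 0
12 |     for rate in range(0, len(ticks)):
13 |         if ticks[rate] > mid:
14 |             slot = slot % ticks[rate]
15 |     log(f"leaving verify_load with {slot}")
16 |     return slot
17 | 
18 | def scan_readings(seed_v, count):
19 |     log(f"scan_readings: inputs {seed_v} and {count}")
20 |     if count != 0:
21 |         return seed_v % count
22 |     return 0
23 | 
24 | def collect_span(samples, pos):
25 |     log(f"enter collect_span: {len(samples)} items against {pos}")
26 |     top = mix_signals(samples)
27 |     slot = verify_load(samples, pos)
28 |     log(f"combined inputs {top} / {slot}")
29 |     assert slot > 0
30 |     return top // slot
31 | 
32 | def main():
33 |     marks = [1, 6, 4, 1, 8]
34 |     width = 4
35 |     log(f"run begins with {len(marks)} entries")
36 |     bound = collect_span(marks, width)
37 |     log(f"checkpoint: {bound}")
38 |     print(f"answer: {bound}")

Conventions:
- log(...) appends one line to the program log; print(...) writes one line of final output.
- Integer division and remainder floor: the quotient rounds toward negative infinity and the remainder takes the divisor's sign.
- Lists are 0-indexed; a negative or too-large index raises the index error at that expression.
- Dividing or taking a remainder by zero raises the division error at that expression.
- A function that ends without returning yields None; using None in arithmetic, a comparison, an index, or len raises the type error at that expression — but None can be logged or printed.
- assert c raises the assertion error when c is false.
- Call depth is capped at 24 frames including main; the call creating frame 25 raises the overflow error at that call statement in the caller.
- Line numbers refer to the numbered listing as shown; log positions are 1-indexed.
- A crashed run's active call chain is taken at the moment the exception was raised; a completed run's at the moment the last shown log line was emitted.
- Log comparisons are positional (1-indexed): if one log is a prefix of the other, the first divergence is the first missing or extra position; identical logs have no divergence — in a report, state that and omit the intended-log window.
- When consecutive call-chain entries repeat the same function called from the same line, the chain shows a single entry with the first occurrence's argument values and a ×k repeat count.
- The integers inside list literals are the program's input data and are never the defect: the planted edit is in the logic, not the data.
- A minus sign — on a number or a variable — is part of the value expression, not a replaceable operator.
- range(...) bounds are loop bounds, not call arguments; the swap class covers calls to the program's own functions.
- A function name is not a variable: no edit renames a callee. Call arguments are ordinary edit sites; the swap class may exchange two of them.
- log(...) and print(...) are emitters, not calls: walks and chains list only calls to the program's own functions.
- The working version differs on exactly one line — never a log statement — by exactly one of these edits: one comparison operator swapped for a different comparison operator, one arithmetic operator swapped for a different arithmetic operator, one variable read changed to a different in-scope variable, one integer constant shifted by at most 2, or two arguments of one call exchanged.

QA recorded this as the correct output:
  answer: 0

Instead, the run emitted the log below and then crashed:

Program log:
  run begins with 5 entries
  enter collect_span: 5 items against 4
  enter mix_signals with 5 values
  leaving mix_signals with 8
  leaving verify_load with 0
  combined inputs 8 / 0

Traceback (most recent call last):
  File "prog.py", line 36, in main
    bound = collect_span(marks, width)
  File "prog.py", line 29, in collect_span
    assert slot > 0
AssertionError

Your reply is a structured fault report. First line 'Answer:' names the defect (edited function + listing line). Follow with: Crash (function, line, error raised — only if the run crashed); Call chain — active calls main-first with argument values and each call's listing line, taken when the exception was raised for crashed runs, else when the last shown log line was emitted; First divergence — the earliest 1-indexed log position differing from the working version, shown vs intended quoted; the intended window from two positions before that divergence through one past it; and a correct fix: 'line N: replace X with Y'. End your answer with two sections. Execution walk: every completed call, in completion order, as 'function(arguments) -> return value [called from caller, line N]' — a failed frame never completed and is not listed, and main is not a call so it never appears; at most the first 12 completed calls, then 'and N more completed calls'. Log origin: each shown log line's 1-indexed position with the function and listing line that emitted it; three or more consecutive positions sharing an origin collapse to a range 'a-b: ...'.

Answer: the defect is in verify_load at line 14.
The tell: Log line 5 is where behavior first shows: 'leaving verify_load with 0' appears instead of 'leaving verify_load with 14'.
Crash: collect_span, line 29, AssertionError.
Call chain: main -> collect_span([1, 6, 4, 1, 8], 4) (called at line 36).
First divergence: position 5; shown 'leaving verify_load with 0' vs intended 'leaving verify_load with 14'.
Intended log window:
  3: enter mix_signals with 5 values
  4: leaving mix_signals with 8
  5: leaving verify_load with 14
  6: combined inputs 8 / 14
Execution walk:
  mix_signals([1, 6, 4, 1, 8]) -> 8  [called from collect_span, line 26]
  verify_load([1, 6, 4, 1, 8], 4) -> 0  [called from collect_span, line 27]
Log origins:
  1: logged in main at line 35
  2: logged in collect_span at line 25
  3: logged in mix_signals at line 2
  4: logged in mix_signals at line 7
  5: logged in verify_load at line 15
  6: logged in collect_span at line 28
A correct fix: line 14: replace `%` with `+`.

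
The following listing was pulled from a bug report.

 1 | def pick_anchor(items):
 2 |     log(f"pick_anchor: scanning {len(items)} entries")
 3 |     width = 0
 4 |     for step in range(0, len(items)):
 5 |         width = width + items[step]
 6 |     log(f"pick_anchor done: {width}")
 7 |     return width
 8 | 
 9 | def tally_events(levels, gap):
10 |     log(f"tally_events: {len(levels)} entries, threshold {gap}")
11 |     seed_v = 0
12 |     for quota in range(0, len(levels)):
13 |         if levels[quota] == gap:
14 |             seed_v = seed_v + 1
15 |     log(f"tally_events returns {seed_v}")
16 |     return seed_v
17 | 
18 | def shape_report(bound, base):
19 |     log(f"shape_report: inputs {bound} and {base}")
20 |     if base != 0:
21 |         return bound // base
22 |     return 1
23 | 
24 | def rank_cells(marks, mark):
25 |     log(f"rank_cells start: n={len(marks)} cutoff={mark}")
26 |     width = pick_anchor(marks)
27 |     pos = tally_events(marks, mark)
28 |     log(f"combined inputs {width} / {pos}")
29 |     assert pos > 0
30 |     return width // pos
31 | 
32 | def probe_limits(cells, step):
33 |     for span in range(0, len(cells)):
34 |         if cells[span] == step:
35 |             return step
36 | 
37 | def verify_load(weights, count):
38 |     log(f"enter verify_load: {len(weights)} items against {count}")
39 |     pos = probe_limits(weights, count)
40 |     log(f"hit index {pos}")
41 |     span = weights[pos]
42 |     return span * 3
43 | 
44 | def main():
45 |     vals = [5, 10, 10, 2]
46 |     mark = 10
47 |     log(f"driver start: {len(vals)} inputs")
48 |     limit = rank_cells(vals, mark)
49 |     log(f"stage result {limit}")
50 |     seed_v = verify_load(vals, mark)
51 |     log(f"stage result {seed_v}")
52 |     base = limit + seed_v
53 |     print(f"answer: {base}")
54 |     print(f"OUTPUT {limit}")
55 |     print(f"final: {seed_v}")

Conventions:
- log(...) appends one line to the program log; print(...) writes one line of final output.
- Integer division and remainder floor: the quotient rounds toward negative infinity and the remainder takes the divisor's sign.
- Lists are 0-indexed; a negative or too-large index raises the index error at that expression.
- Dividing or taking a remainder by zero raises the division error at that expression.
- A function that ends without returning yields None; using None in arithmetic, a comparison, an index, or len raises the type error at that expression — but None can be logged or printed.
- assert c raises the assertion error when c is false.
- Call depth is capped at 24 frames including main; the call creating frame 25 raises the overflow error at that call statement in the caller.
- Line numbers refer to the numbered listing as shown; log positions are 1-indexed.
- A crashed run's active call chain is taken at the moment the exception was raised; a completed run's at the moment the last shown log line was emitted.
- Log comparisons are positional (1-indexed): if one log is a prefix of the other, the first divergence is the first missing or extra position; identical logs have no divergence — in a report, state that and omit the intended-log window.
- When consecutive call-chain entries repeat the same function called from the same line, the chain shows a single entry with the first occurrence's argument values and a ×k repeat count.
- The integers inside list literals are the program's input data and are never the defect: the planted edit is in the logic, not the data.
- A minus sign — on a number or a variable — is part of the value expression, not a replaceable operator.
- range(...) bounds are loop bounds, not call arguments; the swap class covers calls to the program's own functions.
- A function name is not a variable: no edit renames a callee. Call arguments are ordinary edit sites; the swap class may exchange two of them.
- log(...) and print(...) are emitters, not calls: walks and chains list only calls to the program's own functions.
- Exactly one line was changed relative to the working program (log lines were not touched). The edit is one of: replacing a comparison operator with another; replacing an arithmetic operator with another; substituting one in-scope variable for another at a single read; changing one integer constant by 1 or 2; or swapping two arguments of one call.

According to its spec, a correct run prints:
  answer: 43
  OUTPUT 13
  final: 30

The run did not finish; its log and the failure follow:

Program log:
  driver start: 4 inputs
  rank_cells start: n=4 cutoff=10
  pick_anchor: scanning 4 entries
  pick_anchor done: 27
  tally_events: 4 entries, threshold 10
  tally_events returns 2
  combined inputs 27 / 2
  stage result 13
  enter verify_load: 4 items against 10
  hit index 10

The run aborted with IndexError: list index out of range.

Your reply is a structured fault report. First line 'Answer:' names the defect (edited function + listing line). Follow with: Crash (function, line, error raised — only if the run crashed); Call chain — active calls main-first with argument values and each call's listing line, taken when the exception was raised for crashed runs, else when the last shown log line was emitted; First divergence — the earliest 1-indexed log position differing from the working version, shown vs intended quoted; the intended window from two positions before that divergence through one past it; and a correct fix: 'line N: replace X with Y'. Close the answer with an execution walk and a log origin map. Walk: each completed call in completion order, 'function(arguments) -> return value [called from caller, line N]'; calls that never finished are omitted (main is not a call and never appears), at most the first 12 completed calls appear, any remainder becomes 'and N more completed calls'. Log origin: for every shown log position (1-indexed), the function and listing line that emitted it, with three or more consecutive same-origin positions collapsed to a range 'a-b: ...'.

Answer: the defect is in probe_limits at line 35.
Core observation: Position 10 is the first bad log line: 'hit index 10' should read 'hit index 1'.
Crash: verify_load, line 41, IndexError.
Call chain: main -> verify_load([5, 10, 10, 2], 10) (called at line 50).
First divergence: position 10 — the shown line 'hit index 10' should read 'hit index 1'.
Intended log window:
  8: stage result 13
  9: enter verify_load: 4 items against 10
  10: hit index 1
  11: stage result 30
Execution walk:
  pick_anchor([5, 10, 10, 2]) -> 27  [called from rank_cells, line 26]
  tally_events([5, 10, 10, 2], 10) -> 2  [called from rank_cells, line 27]
  rank_cells([5, 10, 10, 2], 10) -> 13  [called from main, line 48]
  probe_limits([5, 10, 10, 2], 10) -> 10  [called from verify_load, line 39]
Log origin:
  1: logged in main at line 47
  2: logged in rank_cells at line 25
  3: logged in pick_anchor at line 2
  4: logged in pick_anchor at line 6
  5: logged in tally_events at line 10
  6: logged in tally_events at line 15
  7: logged in rank_cells at line 28
  8: logged in main at line 49
  9: logged in verify_load at line 38
  10: logged in verify_load at line 40
A correct fix: line 35: replace `step` with `span`.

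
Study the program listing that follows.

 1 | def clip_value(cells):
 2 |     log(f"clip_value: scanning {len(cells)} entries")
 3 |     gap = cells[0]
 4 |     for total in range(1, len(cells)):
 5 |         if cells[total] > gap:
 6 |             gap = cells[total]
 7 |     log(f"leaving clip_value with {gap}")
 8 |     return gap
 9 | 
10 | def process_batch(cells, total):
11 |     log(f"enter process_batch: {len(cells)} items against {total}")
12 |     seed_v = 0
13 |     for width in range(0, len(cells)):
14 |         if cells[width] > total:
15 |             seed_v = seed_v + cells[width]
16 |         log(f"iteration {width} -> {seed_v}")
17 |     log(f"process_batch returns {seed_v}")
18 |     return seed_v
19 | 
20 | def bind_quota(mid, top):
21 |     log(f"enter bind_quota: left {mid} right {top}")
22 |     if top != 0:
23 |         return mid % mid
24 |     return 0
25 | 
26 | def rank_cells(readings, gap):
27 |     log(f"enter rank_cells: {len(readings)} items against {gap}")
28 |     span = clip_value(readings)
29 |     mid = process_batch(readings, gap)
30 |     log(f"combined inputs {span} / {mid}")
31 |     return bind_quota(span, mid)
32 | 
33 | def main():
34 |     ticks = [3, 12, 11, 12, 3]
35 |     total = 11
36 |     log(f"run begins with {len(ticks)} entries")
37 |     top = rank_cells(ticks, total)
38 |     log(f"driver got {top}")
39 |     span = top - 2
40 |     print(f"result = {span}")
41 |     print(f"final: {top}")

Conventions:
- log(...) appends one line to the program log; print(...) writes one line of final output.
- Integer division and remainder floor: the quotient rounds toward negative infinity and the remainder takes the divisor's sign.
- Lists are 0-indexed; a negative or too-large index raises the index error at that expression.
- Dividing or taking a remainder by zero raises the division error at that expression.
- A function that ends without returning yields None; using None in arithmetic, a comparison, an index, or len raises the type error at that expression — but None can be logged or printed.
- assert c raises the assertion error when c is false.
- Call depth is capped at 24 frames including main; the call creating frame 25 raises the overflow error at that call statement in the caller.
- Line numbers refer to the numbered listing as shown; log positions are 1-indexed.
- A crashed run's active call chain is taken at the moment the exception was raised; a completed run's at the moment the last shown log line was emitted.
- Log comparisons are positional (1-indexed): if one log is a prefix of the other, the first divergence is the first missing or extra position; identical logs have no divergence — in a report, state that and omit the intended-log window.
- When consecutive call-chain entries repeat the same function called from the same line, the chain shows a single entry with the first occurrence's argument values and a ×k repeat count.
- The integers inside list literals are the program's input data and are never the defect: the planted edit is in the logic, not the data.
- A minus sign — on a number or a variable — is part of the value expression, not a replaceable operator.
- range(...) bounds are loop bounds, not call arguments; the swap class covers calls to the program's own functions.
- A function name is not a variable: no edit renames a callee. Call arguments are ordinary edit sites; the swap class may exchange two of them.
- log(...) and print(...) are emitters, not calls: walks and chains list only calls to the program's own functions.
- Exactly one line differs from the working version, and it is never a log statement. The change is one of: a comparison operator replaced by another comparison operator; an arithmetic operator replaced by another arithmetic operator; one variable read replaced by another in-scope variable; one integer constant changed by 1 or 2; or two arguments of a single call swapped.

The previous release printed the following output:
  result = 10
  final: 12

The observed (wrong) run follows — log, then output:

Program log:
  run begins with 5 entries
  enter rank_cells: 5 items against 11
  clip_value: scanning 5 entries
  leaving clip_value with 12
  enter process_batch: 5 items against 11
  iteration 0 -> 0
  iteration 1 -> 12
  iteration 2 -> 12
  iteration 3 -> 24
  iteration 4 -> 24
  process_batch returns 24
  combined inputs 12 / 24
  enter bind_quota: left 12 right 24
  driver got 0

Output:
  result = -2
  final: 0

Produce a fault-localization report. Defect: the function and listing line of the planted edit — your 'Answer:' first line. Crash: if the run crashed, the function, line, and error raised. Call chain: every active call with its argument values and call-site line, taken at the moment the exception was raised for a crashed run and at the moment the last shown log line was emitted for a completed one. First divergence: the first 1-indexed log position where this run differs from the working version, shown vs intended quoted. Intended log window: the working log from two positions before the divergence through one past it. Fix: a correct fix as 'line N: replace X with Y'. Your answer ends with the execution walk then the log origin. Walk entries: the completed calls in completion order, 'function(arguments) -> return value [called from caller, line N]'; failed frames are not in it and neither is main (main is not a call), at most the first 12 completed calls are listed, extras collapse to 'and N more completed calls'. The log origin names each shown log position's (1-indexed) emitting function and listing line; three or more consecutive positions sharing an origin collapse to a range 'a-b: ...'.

Answer: the defect is in bind_quota at line 23.
The tell: At log position 14 the runs split — shown 'driver got 0', but the working version logs 'driver got 12'.
Call chain: main.
First divergence: position 14 — shown 'driver got 0', intended 'driver got 12'.
Intended log window:
  12: combined inputs 12 / 24
  13: enter bind_quota: left 12 right 24
  14: driver got 12
Execution walk:
  clip_value([3, 12, 11, 12, 3]) -> 12  [called from rank_cells, line 28]
  process_batch([3, 12, 11, 12, 3], 11) -> 24  [called from rank_cells, line 29]
  bind_quota(12, 24) -> 0  [called from rank_cells, line 31]
  rank_cells([3, 12, 11, 12, 3], 11) -> 0  [called from main, line 37]
Log origins:
  1: from main, line 36
  2: from rank_cells, line 27
  3: from clip_value, line 2
  4: from clip_value, line 7
  5: from process_batch, line 11
  6-10: from process_batch, line 16
  11: from process_batch, line 17
  12: from rank_cells, line 30
  13: from bind_quota, line 21
  14: from main, line 38
A correct fix: line 23: replace `mid % mid` with `mid % top`.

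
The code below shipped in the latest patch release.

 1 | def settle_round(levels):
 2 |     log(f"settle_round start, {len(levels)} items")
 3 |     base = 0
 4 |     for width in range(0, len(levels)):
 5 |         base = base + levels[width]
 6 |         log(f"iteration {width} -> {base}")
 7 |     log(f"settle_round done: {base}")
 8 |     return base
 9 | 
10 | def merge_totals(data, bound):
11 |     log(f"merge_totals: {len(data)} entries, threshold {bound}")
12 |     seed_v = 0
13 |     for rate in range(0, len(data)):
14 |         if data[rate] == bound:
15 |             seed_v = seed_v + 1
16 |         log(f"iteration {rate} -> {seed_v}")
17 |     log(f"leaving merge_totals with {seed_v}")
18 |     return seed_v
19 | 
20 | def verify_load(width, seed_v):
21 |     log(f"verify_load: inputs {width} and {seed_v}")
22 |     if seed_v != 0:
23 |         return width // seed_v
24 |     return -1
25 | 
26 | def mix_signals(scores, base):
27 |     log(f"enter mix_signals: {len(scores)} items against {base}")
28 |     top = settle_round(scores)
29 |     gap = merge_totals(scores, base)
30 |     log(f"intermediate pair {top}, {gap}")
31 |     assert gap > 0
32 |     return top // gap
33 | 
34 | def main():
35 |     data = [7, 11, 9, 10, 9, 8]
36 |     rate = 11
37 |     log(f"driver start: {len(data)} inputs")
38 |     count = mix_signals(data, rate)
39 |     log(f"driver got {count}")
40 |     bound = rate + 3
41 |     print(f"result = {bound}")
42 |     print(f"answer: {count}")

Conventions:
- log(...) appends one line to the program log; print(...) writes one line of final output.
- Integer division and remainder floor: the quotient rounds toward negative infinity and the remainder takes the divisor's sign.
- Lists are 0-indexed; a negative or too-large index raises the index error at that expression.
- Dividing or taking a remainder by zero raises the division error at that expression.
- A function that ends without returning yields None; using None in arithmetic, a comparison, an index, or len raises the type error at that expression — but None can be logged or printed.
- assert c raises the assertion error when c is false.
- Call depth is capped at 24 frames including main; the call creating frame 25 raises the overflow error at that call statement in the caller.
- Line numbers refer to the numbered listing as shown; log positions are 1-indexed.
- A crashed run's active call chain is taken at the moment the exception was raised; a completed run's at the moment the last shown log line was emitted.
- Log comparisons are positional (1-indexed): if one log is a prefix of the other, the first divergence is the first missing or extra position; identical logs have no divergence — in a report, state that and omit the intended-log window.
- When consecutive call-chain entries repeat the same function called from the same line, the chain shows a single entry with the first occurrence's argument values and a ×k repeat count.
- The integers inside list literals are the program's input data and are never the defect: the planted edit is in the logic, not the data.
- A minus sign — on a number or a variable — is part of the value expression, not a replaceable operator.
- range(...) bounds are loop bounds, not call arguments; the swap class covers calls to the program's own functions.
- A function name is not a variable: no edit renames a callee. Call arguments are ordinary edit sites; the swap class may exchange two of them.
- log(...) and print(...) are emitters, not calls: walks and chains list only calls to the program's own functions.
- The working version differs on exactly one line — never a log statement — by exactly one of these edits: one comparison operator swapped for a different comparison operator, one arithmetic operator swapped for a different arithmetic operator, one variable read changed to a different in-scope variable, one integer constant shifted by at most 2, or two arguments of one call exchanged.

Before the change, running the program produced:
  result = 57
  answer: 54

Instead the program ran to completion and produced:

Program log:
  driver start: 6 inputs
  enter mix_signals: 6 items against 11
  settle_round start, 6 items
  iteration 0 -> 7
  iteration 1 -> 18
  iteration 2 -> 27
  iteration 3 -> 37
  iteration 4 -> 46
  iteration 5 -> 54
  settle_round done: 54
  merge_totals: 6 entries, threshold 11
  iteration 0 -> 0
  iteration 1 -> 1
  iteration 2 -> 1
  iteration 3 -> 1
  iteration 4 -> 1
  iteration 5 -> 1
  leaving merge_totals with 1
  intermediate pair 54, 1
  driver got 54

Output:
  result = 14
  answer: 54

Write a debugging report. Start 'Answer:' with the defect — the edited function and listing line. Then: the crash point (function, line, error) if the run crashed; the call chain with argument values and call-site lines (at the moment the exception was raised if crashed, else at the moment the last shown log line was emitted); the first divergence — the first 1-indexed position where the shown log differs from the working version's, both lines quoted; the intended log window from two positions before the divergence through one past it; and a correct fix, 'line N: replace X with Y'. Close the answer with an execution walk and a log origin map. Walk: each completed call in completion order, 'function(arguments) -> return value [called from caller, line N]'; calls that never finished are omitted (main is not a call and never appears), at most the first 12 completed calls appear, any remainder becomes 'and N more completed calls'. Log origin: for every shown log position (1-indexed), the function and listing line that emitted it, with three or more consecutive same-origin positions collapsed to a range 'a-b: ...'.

Answer: the defect is in main at line 40.
Key observation: Log streams are identical — the defect surfaces only in the printed output.
Call chain: main.
First divergence: none — the logs agree in full.
Execution walk:
  settle_round([7, 11, 9, 10, 9, 8]) -> 54  [called from mix_signals, line 28]
  merge_totals([7, 11, 9, 10, 9, 8], 11) -> 1  [called from mix_signals, line 29]
  mix_signals([7, 11, 9, 10, 9, 8], 11) -> 54  [called from main, line 38]
Log origin:
  1: emitted by main (line 37)
  2: emitted by mix_signals (line 27)
  3: emitted by settle_round (line 2)
  4-9: emitted by settle_round (line 6)
  10: emitted by settle_round (line 7)
  11: emitted by merge_totals (line 11)
  12-17: emitted by merge_totals (line 16)
  18: emitted by merge_totals (line 17)
  19: emitted by mix_signals (line 30)
  20: emitted by main (line 39)
A correct fix: line 40: replace `rate` with `count`.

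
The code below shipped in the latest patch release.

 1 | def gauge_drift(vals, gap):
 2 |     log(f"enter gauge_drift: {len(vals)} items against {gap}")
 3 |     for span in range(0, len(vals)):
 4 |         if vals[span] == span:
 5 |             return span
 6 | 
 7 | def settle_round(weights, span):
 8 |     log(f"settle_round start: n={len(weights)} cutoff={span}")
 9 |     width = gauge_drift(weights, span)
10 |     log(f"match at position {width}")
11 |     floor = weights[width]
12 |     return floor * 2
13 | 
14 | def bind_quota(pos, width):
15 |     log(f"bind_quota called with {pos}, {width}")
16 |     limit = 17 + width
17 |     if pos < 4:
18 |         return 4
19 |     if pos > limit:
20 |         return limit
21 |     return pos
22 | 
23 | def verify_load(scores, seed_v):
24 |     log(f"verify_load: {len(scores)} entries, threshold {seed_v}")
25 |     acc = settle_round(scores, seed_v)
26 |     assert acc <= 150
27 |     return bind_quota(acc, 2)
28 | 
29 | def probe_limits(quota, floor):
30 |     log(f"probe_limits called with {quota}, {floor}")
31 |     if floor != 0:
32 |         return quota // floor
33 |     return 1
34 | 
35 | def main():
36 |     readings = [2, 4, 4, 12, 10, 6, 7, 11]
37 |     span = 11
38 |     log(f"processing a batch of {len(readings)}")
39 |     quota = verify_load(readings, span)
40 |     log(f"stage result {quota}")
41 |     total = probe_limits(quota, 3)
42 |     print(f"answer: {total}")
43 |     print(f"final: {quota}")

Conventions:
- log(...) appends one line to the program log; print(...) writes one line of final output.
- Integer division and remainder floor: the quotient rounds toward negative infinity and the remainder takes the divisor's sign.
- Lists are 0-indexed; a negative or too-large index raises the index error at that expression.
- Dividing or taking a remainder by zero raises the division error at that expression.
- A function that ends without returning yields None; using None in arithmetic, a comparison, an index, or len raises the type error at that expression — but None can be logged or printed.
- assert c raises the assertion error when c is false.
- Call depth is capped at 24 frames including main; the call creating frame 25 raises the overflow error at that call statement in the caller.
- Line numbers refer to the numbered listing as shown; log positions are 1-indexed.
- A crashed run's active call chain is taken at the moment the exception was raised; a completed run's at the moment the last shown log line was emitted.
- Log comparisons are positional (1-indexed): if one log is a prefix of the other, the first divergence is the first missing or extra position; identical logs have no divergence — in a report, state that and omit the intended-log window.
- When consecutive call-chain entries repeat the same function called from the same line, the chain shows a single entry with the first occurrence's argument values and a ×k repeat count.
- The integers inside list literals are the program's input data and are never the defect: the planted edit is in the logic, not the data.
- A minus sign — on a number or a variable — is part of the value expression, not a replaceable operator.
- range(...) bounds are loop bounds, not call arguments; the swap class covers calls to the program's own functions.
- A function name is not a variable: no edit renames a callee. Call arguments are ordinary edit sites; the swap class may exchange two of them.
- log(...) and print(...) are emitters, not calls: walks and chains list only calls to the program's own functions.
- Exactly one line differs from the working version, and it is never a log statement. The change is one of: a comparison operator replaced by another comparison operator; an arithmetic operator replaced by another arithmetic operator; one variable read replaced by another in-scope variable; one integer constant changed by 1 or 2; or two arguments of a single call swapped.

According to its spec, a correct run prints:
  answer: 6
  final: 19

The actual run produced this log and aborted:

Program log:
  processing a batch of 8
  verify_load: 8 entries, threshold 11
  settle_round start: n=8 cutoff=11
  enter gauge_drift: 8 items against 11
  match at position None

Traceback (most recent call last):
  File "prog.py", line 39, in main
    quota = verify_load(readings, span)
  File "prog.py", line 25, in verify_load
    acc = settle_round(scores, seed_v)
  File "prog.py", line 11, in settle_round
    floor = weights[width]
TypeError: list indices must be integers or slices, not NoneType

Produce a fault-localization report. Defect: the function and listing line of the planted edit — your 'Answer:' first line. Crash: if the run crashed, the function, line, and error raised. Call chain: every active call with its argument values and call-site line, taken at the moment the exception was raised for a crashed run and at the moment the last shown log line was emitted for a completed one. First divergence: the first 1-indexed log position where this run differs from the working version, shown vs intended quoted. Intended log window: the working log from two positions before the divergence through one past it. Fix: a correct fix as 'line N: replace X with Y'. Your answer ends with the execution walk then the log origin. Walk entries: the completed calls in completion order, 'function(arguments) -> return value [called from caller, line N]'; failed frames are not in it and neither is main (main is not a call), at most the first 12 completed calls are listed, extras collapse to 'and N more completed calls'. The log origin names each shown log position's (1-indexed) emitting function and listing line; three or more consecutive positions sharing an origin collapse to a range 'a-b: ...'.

Answer: the defect is in gauge_drift at line 4.
Key observation: The log first diverges at position 5: the faulty run prints 'match at position None' where the working version prints 'match at position 7'.
Crash: settle_round, line 11, TypeError.
Call chain: main -> verify_load([2, 4, 4, 12, 10, 6, 7, 11], 11) (called at line 39) -> settle_round([2, 4, 4, 12, 10, 6, 7, 11], 11) (called at line 25).
First divergence: position 5; shown 'match at position None' vs intended 'match at position 7'.
Intended log window:
  3: settle_round start: n=8 cutoff=11
  4: enter gauge_drift: 8 items against 11
  5: match at position 7
  6: bind_quota called with 22, 2
Execution walk:
  gauge_drift([2, 4, 4, 12, 10, 6, 7, 11], 11) -> None  [called from settle_round, line 9]
Log origin:
  1: emitted by main (line 38)
  2: emitted by verify_load (line 24)
  3: emitted by settle_round (line 8)
  4: emitted by gauge_drift (line 2)
  5: emitted by settle_round (line 10)
A correct fix: line 4: replace `vals[span] == span` with `vals[span] == gap`.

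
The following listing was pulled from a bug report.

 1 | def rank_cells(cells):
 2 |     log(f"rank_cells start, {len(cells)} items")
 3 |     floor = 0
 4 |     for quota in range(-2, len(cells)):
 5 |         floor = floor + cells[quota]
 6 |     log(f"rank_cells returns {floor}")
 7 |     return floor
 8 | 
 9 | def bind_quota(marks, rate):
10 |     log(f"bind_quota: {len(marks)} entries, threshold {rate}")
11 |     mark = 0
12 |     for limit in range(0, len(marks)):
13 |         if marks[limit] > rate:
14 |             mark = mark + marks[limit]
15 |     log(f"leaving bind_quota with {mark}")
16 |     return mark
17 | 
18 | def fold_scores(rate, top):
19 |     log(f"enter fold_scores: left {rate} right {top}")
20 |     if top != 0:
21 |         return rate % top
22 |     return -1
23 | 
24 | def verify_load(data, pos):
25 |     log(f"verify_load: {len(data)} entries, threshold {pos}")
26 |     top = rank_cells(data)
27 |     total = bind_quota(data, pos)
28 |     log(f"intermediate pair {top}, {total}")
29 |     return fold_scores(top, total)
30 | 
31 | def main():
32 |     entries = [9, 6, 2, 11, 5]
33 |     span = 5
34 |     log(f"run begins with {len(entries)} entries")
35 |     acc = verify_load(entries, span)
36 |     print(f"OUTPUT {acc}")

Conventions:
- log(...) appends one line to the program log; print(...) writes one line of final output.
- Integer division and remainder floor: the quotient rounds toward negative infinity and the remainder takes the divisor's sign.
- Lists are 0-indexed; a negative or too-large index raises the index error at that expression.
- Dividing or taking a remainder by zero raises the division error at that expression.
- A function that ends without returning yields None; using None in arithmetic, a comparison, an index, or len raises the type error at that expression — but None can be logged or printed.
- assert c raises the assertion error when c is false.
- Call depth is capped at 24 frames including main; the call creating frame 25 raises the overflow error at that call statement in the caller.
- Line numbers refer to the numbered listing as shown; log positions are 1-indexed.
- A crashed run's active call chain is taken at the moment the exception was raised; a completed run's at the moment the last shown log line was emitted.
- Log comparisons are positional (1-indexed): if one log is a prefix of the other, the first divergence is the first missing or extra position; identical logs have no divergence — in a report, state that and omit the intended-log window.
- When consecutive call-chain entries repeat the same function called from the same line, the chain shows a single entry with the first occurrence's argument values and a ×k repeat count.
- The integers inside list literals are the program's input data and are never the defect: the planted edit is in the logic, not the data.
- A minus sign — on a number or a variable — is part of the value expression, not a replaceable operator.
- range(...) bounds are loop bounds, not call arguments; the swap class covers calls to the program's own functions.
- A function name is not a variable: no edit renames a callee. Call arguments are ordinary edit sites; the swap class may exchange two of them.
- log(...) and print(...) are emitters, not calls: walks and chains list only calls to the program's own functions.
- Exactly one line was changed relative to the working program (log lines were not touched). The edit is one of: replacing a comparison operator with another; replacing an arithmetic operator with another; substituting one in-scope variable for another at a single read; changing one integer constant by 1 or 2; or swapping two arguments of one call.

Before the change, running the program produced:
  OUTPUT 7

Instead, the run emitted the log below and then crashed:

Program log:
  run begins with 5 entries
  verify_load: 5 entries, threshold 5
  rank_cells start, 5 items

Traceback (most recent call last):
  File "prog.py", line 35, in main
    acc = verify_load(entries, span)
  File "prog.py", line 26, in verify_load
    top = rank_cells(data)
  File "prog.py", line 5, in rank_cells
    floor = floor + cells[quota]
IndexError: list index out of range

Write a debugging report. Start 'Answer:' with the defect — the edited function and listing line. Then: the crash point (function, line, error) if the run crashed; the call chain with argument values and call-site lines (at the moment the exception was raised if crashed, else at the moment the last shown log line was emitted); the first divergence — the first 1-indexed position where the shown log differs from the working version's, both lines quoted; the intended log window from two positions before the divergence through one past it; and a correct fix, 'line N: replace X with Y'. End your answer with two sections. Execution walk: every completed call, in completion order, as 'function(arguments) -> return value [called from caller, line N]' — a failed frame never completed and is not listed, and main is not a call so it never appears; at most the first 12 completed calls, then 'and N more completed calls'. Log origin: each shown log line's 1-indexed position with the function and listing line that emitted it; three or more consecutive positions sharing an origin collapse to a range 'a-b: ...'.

Answer: the defect is in rank_cells at line 4.
The tell: The faulty run's log stops after 3 lines; the working version's next line would be 'rank_cells returns 33'.
Crash: rank_cells, line 5, IndexError.
Call chain: main -> verify_load([9, 6, 2, 11, 5], 5) (called at line 35) -> rank_cells([9, 6, 2, 11, 5]) (called at line 26).
First divergence: position 4 — after 3 matching lines the faulty run goes silent; intended next line 'rank_cells returns 33'.
Intended log window:
  2: verify_load: 5 entries, threshold 5
  3: rank_cells start, 5 items
  4: rank_cells returns 33
  5: bind_quota: 5 entries, threshold 5
Execution walk:
  (no call completed)
Log origin:
  1: logged in main at line 34
  2: logged in verify_load at line 25
  3: logged in rank_cells at line 2
A correct fix: line 4: replace `-2` with `0`.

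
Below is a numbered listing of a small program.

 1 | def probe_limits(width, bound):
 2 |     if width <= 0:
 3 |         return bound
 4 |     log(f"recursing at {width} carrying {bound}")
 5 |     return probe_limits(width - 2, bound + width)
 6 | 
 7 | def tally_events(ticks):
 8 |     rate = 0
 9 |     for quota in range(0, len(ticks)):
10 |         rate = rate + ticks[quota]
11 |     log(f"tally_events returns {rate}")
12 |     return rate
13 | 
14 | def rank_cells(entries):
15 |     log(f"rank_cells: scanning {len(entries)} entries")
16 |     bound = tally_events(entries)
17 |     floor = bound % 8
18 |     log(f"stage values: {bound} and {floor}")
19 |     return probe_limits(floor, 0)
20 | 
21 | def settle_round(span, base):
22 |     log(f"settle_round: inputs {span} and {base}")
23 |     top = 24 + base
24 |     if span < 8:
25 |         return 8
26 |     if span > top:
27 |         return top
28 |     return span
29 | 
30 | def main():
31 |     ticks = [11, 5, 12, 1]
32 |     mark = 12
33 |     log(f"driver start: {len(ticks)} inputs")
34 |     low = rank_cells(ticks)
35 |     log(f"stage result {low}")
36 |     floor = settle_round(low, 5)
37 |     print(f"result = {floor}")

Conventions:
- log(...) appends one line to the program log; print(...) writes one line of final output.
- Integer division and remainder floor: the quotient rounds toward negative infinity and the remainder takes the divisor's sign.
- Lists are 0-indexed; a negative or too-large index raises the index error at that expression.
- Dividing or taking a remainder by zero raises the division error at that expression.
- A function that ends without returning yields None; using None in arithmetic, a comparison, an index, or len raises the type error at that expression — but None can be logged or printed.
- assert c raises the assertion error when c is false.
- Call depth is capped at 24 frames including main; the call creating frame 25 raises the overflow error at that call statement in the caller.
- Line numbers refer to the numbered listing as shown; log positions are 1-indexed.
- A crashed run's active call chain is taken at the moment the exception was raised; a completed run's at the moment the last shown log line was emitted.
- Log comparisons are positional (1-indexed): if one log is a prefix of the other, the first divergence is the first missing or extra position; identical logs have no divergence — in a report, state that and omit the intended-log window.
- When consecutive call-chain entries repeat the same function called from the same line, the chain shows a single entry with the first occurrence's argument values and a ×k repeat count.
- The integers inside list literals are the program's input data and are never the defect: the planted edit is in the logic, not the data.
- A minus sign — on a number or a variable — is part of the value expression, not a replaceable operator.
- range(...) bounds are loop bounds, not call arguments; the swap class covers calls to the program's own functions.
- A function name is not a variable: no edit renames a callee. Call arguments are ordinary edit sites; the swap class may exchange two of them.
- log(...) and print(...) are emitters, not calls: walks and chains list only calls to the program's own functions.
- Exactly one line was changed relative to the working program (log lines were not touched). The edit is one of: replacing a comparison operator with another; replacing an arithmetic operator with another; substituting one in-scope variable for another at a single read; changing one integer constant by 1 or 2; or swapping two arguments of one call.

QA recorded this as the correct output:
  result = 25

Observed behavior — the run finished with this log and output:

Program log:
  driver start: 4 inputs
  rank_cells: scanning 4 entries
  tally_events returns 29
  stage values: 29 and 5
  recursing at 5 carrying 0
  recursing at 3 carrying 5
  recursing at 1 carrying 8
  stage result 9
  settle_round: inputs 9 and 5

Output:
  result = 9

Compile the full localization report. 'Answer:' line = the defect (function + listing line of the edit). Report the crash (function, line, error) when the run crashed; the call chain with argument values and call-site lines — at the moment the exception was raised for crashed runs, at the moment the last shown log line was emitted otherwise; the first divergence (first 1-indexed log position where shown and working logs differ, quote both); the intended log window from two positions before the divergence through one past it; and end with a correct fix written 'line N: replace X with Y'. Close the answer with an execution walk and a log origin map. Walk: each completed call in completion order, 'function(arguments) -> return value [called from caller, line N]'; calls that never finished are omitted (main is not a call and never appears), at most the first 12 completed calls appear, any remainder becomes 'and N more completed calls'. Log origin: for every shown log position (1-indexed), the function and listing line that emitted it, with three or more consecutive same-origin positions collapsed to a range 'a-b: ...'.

Answer: the defect is in rank_cells at line 17.
The tell: The log first diverges at position 4: the faulty run prints 'stage values: 29 and 5' where the working version prints 'stage values: 29 and 9'.
Call chain: main -> settle_round(9, 5) (called at line 36).
First divergence: at position 4 the run shows 'stage values: 29 and 5' where the working version logs 'stage values: 29 and 9'.
Intended log window:
  2: rank_cells: scanning 4 entries
  3: tally_events returns 29
  4: stage values: 29 and 9
  5: recursing at 9 carrying 0
Execution walk:
  tally_events([11, 5, 12, 1]) -> 29  [called from rank_cells, line 16]
  probe_limits(-1, 9) -> 9  [called from probe_limits, line 5]
  probe_limits(1, 8) -> 9  [called from probe_limits, line 5]
  probe_limits(3, 5) -> 9  [called from probe_limits, line 5]
  probe_limits(5, 0) -> 9  [called from rank_cells, line 19]
  rank_cells([11, 5, 12, 1]) -> 9  [called from main, line 34]
  settle_round(9, 5) -> 9  [called from main, line 36]
Log line origins:
  1: logged in main at line 33
  2: logged in rank_cells at line 15
  3: logged in tally_events at line 11
  4: logged in rank_cells at line 18
  5-7: logged in probe_limits at line 4
  8: logged in main at line 35
  9: logged in settle_round at line 22
A correct fix: line 17: replace `8` with `10`.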